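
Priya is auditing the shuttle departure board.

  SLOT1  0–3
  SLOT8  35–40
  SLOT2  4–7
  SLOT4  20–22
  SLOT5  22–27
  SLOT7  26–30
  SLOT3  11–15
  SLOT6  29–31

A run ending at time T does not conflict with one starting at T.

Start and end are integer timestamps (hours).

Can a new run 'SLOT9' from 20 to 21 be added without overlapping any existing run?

SLOT1: ends 3 at or before SLOT9 starts 20 → clear.
SLOT2: ends 7 at or before SLOT9 starts 20 → clear.
SLOT3: ends 15 at or before SLOT9 starts 20 → clear.
SLOT4: starts 20 before SLOT9 ends 21, and ends 22 after SLOT9 starts 20 → overlap.
SLOT5: starts 22 at or after SLOT9 ends 21 → clear.
SLOT7: starts 26 at or after SLOT9 ends 21 → clear.
SLOT6: starts 29 at or after SLOT9 ends 21 → clear.
SLOT8: starts 35 at or after SLOT9 ends 21 → clear.
SLOT9 overlaps SLOT4.

No — it overlaps SLOT4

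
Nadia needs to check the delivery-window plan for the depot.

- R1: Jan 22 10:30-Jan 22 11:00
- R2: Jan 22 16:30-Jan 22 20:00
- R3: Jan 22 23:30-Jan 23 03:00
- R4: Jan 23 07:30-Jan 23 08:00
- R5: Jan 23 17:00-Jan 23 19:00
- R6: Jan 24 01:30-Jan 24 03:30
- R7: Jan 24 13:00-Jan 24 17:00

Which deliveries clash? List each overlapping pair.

no conflicts

Two intervals overlap when each starts before the other ends.
Sorted by start: R1, R2, R3, R4, R5, R6, R7.
R2 starts after R1 ends, so nothing later overlaps R1 either.
R3 starts after R2 ends, so nothing later overlaps R2 either.
R4 starts after R3 ends, so nothing later overlaps R3 either.
R5 starts after R4 ends, so nothing later overlaps R4 either.
R6 starts after R5 ends, so nothing later overlaps R5 either.
R7 starts after R6 ends.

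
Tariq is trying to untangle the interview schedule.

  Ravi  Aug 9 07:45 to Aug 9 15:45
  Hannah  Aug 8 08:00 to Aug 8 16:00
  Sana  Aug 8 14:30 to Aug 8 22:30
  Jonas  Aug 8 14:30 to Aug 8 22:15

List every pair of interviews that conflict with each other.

Sorted by start: Hannah, Sana, Jonas, Ravi.
Sana starts before Hannah ends → Hannah and Sana overlap.
Jonas starts before Hannah ends → Hannah and Jonas overlap.
Ravi starts after Hannah ends.
Jonas starts before Sana ends → Sana and Jonas overlap.
Ravi starts after Sana ends.
Ravi starts after Jonas ends.

Hannah & Jonas, Hannah & Sana, Jonas & Sana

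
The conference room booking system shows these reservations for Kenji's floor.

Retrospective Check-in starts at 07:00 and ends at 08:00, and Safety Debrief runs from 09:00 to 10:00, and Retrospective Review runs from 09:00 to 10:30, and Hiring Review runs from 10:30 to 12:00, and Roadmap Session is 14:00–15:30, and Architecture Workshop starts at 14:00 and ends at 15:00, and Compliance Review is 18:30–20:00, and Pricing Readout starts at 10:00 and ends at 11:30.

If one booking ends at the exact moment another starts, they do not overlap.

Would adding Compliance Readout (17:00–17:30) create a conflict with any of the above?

Retrospective Check-in: ends 08:00 at or before Compliance Readout starts 17:00 → clear.
Safety Debrief: ends 10:00 at or before Compliance Readout starts 17:00 → clear.
Retrospective Review: ends 10:30 at or before Compliance Readout starts 17:00 → clear.
Pricing Readout: ends 11:30 at or before Compliance Readout starts 17:00 → clear.
Hiring Review: ends 12:00 at or before Compliance Readout starts 17:00 → clear.
Roadmap Session: ends 15:30 at or before Compliance Readout starts 17:00 → clear.
Architecture Workshop: ends 15:00 at or before Compliance Readout starts 17:00 → clear.
Compliance Review: starts 18:30 at or after Compliance Readout ends 17:30 → clear.

No — it doesn't clash with anything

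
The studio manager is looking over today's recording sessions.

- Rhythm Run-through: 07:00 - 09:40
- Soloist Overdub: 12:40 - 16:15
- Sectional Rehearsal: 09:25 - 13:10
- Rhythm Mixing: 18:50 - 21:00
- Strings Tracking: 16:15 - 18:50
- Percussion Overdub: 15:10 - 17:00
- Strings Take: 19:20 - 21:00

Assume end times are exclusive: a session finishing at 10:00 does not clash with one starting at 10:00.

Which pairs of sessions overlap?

Sorted by start: Rhythm Run-through, Sectional Rehearsal, Soloist Overdub, Percussion Overdub, Strings Tracking, Rhythm Mixing, Strings Take.
Sectional Rehearsal starts before Rhythm Run-through ends → Rhythm Run-through and Sectional Rehearsal overlap.
Soloist Overdub starts after Rhythm Run-through ends; Rhythm Run-through is clear from here.
Soloist Overdub starts before Sectional Rehearsal ends → Sectional Rehearsal and Soloist Overdub overlap.
Percussion Overdub starts after Sectional Rehearsal ends; Sectional Rehearsal is clear from here.
Percussion Overdub starts before Soloist Overdub ends → Soloist Overdub and Percussion Overdub overlap.
Strings Tracking starts exactly when Soloist Overdub ends (back-to-back, no overlap); Soloist Overdub is clear from here.
Strings Tracking starts before Percussion Overdub ends → Percussion Overdub and Strings Tracking overlap.
Rhythm Mixing starts after Percussion Overdub ends; Percussion Overdub is clear from here.
Rhythm Mixing starts exactly when Strings Tracking ends (back-to-back, no overlap); Strings Tracking is clear from here.
Strings Take starts before Rhythm Mixing ends → Rhythm Mixing and Strings Take overlap.

Percussion Overdub & Soloist Overdub, Percussion Overdub & Strings Tracking, Rhythm Mixing & Strings Take, Rhythm Run-through & Sectional Rehearsal, Sectional Rehearsal & Soloist Overdub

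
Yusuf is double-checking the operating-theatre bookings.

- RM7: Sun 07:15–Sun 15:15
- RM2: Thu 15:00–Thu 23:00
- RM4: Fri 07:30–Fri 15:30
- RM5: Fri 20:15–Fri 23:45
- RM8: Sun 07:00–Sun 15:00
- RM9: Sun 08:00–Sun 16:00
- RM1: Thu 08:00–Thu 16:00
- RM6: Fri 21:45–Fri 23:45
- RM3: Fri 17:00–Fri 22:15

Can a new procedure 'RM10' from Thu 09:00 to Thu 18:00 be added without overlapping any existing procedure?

No — it overlaps RM1, RM2

RM1: starts Thu 08:00 before RM10 ends Thu 18:00, and ends Thu 16:00 after RM10 starts Thu 09:00 → overlap.
RM2: starts Thu 15:00 before RM10 ends Thu 18:00, and ends Thu 23:00 after RM10 starts Thu 09:00 → overlap.
RM4: starts Fri 07:30 at or after RM10 ends Thu 18:00 → clear.
RM3: starts Fri 17:00 at or after RM10 ends Thu 18:00 → clear.
RM5: starts Fri 20:15 at or after RM10 ends Thu 18:00 → clear.
RM6: starts Fri 21:45 at or after RM10 ends Thu 18:00 → clear.
RM8: starts Sun 07:00 at or after RM10 ends Thu 18:00 → clear.
RM7: starts Sun 07:15 at or after RM10 ends Thu 18:00 → clear.
RM9: starts Sun 08:00 at or after RM10 ends Thu 18:00 → clear.
RM10 overlaps RM1, RM2.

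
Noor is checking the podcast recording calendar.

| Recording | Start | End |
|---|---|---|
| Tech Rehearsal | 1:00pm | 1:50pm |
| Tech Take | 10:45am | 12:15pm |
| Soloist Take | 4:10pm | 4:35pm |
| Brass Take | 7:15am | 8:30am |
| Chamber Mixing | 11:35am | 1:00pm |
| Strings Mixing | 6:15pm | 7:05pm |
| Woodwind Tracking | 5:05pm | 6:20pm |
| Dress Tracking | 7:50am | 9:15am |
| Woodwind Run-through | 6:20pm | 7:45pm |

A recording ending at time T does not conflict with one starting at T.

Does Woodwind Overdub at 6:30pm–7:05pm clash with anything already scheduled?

Yes — it overlaps Strings Mixing, Woodwind Run-through

Brass Take: ends 8:30am at or before Woodwind Overdub starts 6:30pm → clear.
Dress Tracking: ends 9:15am at or before Woodwind Overdub starts 6:30pm → clear.
Tech Take: ends 12:15pm at or before Woodwind Overdub starts 6:30pm → clear.
Chamber Mixing: ends 1:00pm at or before Woodwind Overdub starts 6:30pm → clear.
Tech Rehearsal: ends 1:50pm at or before Woodwind Overdub starts 6:30pm → clear.
Soloist Take: ends 4:35pm at or before Woodwind Overdub starts 6:30pm → clear.
Woodwind Tracking: ends 6:20pm at or before Woodwind Overdub starts 6:30pm → clear.
Strings Mixing: starts 6:15pm before Woodwind Overdub ends 7:05pm, and ends 7:05pm after Woodwind Overdub starts 6:30pm → overlap.
Woodwind Run-through: starts 6:20pm before Woodwind Overdub ends 7:05pm, and ends 7:45pm after Woodwind Overdub starts 6:30pm → overlap.
Woodwind Overdub overlaps Strings Mixing, Woodwind Run-through.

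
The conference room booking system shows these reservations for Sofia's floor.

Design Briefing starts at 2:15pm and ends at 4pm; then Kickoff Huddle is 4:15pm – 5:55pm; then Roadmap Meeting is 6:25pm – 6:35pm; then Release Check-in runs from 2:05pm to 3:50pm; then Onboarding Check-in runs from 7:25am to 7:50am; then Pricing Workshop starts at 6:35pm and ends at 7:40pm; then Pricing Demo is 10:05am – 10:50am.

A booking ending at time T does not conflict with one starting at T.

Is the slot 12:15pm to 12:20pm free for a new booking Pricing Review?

Yes — the slot is free

Onboarding Check-in: ends 7:50am at or before Pricing Review starts 12:15pm → clear.
Pricing Demo: ends 10:50am at or before Pricing Review starts 12:15pm → clear.
Release Check-in: starts 2:05pm at or after Pricing Review ends 12:20pm → clear.
Design Briefing: starts 2:15pm at or after Pricing Review ends 12:20pm → clear.
Kickoff Huddle: starts 4:15pm at or after Pricing Review ends 12:20pm → clear.
Roadmap Meeting: starts 6:25pm at or after Pricing Review ends 12:20pm → clear.
Pricing Workshop: starts 6:35pm at or after Pricing Review ends 12:20pm → clear.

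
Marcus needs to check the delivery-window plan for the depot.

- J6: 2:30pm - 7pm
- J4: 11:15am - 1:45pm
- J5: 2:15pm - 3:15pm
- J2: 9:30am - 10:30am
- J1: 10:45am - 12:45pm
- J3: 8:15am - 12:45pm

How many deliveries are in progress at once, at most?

3

Walk through starts and ends in time order (an end at T is processed before a start at T):
8:15am start J3 → 1
9:30am start J2 → 2
10:30am end J2 → 1
10:45am start J1 → 2
11:15am start J4 → 3
12:45pm end J1 → 2
12:45pm end J3 → 1
1:45pm end J4 → 0
2:15pm start J5 → 1
2:30pm start J6 → 2
3:15pm end J5 → 1
7pm end J6 → 0
Peak is 3, at 11:15am (J1, J3, J4).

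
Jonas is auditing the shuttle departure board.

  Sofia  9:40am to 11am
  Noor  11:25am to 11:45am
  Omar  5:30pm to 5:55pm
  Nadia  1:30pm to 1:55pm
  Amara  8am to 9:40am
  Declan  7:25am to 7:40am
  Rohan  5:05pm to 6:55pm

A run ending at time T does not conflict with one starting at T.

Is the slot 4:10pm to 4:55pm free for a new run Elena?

Yes — the slot is free

Declan: ends 7:40am at or before Elena starts 4:10pm → clear.
Amara: ends 9:40am at or before Elena starts 4:10pm → clear.
Sofia: ends 11am at or before Elena starts 4:10pm → clear.
Noor: ends 11:45am at or before Elena starts 4:10pm → clear.
Nadia: ends 1:55pm at or before Elena starts 4:10pm → clear.
Rohan: starts 5:05pm at or after Elena ends 4:55pm → clear.
Omar: starts 5:30pm at or after Elena ends 4:55pm → clear.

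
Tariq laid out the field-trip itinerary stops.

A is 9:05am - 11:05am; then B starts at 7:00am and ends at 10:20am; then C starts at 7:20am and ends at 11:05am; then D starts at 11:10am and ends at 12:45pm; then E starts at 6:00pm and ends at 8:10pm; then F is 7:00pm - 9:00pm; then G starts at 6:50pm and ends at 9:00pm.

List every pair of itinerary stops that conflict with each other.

Check each pair: they overlap iff neither finishes before the other starts.
Sorted by start: B, C, A, D, E, G, F.
C starts before B ends → B and C overlap.
A starts before B ends → B and A overlap.
D starts after B ends — done with B.
A starts before C ends → C and A overlap.
D starts after C ends — done with C.
D starts after A ends — done with A.
E starts after D ends — done with D.
G starts before E ends → E and G overlap.
F starts before E ends → E and F overlap.
F starts before G ends → G and F overlap.

A & B, A & C, B & C, E & F, E & G, F & G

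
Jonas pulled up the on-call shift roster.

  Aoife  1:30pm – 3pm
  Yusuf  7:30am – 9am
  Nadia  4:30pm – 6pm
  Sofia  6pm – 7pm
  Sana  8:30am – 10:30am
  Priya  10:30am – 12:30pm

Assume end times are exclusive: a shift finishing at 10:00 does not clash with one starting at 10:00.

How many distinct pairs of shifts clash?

Sorted by start: Yusuf, Sana, Priya, Aoife, Nadia, Sofia.
Sana starts before Yusuf ends → Yusuf and Sana overlap.
Priya starts after Yusuf ends, so nothing later overlaps Yusuf either.
Priya starts exactly when Sana ends (back-to-back, no overlap), so nothing later overlaps Sana either.
Aoife starts after Priya ends, so nothing later overlaps Priya either.
Nadia starts after Aoife ends, so nothing later overlaps Aoife either.
Sofia starts exactly when Nadia ends (back-to-back, no overlap).
Overlapping pairs: Sana & Yusuf — 1 in total.

1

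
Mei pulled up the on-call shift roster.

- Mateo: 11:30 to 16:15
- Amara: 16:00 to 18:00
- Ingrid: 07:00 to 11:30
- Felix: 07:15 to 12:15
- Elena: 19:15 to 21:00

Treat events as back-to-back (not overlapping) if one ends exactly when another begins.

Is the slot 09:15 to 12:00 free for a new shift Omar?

No — it overlaps Felix, Ingrid, Mateo

Ingrid: starts 07:00 before Omar ends 12:00, and ends 11:30 after Omar starts 09:15 → overlap.
Felix: starts 07:15 before Omar ends 12:00, and ends 12:15 after Omar starts 09:15 → overlap.
Mateo: starts 11:30 before Omar ends 12:00, and ends 16:15 after Omar starts 09:15 → overlap.
Amara: starts 16:00 at or after Omar ends 12:00 → clear.
Elena: starts 19:15 at or after Omar ends 12:00 → clear.
Omar overlaps Ingrid, Mateo, Felix.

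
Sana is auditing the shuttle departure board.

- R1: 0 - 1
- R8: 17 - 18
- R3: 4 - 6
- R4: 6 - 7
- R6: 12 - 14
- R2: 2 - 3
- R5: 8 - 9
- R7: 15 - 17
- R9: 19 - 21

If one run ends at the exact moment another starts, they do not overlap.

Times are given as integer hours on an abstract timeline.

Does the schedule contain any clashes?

No

Sorted by start: R1, R2, R3, R4, R5, R6, R7, R8, R9.
R2 starts after R1 ends, so R1 has no further overlaps.
R3 starts after R2 ends, so R2 has no further overlaps.
R4 starts exactly when R3 ends (back-to-back, no overlap), so R3 has no further overlaps.
R5 starts after R4 ends, so R4 has no further overlaps.
R6 starts after R5 ends, so R5 has no further overlaps.
R7 starts after R6 ends, so R6 has no further overlaps.
R8 starts exactly when R7 ends (back-to-back, no overlap), so R7 has no further overlaps.
R9 starts after R8 ends.
Every pair is clear; the schedule has no overlaps.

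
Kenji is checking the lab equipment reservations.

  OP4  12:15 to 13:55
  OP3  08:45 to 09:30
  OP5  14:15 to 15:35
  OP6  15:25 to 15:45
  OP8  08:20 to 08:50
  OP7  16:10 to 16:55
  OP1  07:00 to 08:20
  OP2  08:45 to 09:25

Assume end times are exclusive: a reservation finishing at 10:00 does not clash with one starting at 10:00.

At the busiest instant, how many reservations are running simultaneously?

3

Sweep the timeline, counting +1 at each start and −1 at each end (ends before starts at a tie):
07:00 start OP1 → 1
08:20 end OP1 → 0
08:20 start OP8 → 1
08:45 start OP2 → 2
08:45 start OP3 → 3
08:50 end OP8 → 2
09:25 end OP2 → 1
09:30 end OP3 → 0
12:15 start OP4 → 1
13:55 end OP4 → 0
14:15 start OP5 → 1
15:25 start OP6 → 2
15:35 end OP5 → 1
15:45 end OP6 → 0
16:10 start OP7 → 1
16:55 end OP7 → 0
Peak is 3, at 08:45 (OP2, OP3, OP8).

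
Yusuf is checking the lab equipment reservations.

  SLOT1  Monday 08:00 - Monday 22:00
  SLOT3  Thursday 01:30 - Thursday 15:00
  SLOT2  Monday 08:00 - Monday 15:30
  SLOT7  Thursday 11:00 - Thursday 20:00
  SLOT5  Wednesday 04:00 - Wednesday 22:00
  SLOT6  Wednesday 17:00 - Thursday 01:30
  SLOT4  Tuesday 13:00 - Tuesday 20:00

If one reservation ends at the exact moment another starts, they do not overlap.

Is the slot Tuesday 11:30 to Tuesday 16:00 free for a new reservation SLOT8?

SLOT1: ends Monday 22:00 at or before SLOT8 starts Tuesday 11:30 → clear.
SLOT2: ends Monday 15:30 at or before SLOT8 starts Tuesday 11:30 → clear.
SLOT4: starts Tuesday 13:00 before SLOT8 ends Tuesday 16:00, and ends Tuesday 20:00 after SLOT8 starts Tuesday 11:30 → overlap.
SLOT5: starts Wednesday 04:00 at or after SLOT8 ends Tuesday 16:00 → clear.
SLOT6: starts Wednesday 17:00 at or after SLOT8 ends Tuesday 16:00 → clear.
SLOT3: starts Thursday 01:30 at or after SLOT8 ends Tuesday 16:00 → clear.
SLOT7: starts Thursday 11:00 at or after SLOT8 ends Tuesday 16:00 → clear.
SLOT8 overlaps SLOT4.

No — it overlaps SLOT4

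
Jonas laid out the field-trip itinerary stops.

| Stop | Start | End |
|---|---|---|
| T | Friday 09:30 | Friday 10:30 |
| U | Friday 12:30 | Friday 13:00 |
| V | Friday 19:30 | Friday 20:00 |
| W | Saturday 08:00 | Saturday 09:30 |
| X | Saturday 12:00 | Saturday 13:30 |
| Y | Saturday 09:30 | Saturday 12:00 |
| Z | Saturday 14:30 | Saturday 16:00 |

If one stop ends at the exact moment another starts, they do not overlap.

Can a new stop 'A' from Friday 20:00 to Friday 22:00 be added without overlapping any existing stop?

Yes — the slot is free

T: ends Friday 10:30 at or before A starts Friday 20:00 → clear.
U: ends Friday 13:00 at or before A starts Friday 20:00 → clear.
V: ends Friday 20:00 at or before A starts Friday 20:00 → clear.
W: starts Saturday 08:00 at or after A ends Friday 22:00 → clear.
Y: starts Saturday 09:30 at or after A ends Friday 22:00 → clear.
X: starts Saturday 12:00 at or after A ends Friday 22:00 → clear.
Z: starts Saturday 14:30 at or after A ends Friday 22:00 → clear.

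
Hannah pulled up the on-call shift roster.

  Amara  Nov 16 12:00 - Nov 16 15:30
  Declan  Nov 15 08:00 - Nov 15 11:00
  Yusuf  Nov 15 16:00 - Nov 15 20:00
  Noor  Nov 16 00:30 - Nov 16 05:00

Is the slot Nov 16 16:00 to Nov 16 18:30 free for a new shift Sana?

Declan: ends Nov 15 11:00 at or before Sana starts Nov 16 16:00 → clear.
Yusuf: ends Nov 15 20:00 at or before Sana starts Nov 16 16:00 → clear.
Noor: ends Nov 16 05:00 at or before Sana starts Nov 16 16:00 → clear.
Amara: ends Nov 16 15:30 at or before Sana starts Nov 16 16:00 → clear.

Yes — the slot is free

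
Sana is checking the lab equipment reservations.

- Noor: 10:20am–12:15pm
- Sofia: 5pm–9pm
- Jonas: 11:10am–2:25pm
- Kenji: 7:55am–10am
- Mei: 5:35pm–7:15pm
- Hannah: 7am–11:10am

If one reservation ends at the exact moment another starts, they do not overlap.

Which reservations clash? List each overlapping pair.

Hannah & Kenji, Hannah & Noor, Jonas & Noor, Mei & Sofia

Sorted by start: Hannah, Kenji, Noor, Jonas, Sofia, Mei.
Kenji starts before Hannah ends → Hannah and Kenji overlap.
Noor starts before Hannah ends → Hannah and Noor overlap.
Jonas starts exactly when Hannah ends (back-to-back, no overlap), so nothing later overlaps Hannah either.
Noor starts after Kenji ends, so nothing later overlaps Kenji either.
Jonas starts before Noor ends → Noor and Jonas overlap.
Sofia starts after Noor ends, so nothing later overlaps Noor either.
Sofia starts after Jonas ends, so nothing later overlaps Jonas either.
Mei starts before Sofia ends → Sofia and Mei overlap.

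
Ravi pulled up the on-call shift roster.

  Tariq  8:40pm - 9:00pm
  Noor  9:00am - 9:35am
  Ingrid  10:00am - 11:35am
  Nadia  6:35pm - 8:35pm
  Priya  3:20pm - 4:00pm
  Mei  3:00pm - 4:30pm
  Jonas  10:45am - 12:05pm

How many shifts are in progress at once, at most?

2

Walk through starts and ends in time order (an end at T is processed before a start at T):
9:00am start Noor → 1
9:35am end Noor → 0
10:00am start Ingrid → 1
10:45am start Jonas → 2
11:35am end Ingrid → 1
12:05pm end Jonas → 0
3:00pm start Mei → 1
3:20pm start Priya → 2
4:00pm end Priya → 1
4:30pm end Mei → 0
6:35pm start Nadia → 1
8:35pm end Nadia → 0
8:40pm start Tariq → 1
9:00pm end Tariq → 0
Peak is 2, at 10:45am (Ingrid, Jonas).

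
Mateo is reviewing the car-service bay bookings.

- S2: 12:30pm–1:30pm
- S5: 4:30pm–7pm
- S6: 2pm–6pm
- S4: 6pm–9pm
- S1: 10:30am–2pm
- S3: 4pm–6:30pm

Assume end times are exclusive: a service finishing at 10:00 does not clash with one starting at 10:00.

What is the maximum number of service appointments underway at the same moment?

Sort all start/end points and keep a running count:
10:30am start S1 → 1
12:30pm start S2 → 2
1:30pm end S2 → 1
2pm end S1 → 0
2pm start S6 → 1
4pm start S3 → 2
4:30pm start S5 → 3
6pm end S6 → 2
6pm start S4 → 3
6:30pm end S3 → 2
7pm end S5 → 1
9pm end S4 → 0
Peak is 3, at 4:30pm (S3, S5, S6).

3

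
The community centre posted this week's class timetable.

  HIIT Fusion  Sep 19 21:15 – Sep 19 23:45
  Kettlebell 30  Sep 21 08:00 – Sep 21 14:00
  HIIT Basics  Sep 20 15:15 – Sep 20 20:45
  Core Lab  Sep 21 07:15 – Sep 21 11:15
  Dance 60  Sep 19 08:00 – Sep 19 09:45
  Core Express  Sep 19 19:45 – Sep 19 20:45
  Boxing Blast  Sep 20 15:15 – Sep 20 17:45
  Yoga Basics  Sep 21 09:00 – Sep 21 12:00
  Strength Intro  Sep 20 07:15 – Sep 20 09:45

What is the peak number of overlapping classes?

3

Sort all start/end points and keep a running count:
Sep 19 08:00 start Dance 60 → 1
Sep 19 09:45 end Dance 60 → 0
Sep 19 19:45 start Core Express → 1
Sep 19 20:45 end Core Express → 0
Sep 19 21:15 start HIIT Fusion → 1
Sep 19 23:45 end HIIT Fusion → 0
Sep 20 07:15 start Strength Intro → 1
Sep 20 09:45 end Strength Intro → 0
Sep 20 15:15 start Boxing Blast → 1
Sep 20 15:15 start HIIT Basics → 2
Sep 20 17:45 end Boxing Blast → 1
Sep 20 20:45 end HIIT Basics → 0
Sep 21 07:15 start Core Lab → 1
Sep 21 08:00 start Kettlebell 30 → 2
Sep 21 09:00 start Yoga Basics → 3
Sep 21 11:15 end Core Lab → 2
Sep 21 12:00 end Yoga Basics → 1
Sep 21 14:00 end Kettlebell 30 → 0
Peak is 3, at Sep 21 09:00 (Core Lab, Kettlebell 30, Yoga Basics).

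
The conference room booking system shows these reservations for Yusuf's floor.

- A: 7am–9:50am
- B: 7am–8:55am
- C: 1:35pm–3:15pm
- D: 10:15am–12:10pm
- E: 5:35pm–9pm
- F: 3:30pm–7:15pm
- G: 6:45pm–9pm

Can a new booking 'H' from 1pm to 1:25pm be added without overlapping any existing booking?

A: ends 9:50am at or before H starts 1pm → clear.
B: ends 8:55am at or before H starts 1pm → clear.
D: ends 12:10pm at or before H starts 1pm → clear.
C: starts 1:35pm at or after H ends 1:25pm → clear.
F: starts 3:30pm at or after H ends 1:25pm → clear.
E: starts 5:35pm at or after H ends 1:25pm → clear.
G: starts 6:45pm at or after H ends 1:25pm → clear.

Yes — the slot is free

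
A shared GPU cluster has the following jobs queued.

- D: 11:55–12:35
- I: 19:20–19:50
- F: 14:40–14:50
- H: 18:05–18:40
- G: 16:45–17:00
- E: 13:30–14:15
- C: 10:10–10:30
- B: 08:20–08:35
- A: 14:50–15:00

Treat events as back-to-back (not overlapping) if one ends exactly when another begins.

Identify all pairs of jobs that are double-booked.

Sorted by start: B, C, D, E, F, A, G, H, I.
C starts after B ends, so nothing later overlaps B either.
D starts after C ends, so nothing later overlaps C either.
E starts after D ends, so nothing later overlaps D either.
F starts after E ends, so nothing later overlaps E either.
A starts exactly when F ends (back-to-back, no overlap), so nothing later overlaps F either.
G starts after A ends, so nothing later overlaps A either.
H starts after G ends, so nothing later overlaps G either.
I starts after H ends.

no overlapping pairs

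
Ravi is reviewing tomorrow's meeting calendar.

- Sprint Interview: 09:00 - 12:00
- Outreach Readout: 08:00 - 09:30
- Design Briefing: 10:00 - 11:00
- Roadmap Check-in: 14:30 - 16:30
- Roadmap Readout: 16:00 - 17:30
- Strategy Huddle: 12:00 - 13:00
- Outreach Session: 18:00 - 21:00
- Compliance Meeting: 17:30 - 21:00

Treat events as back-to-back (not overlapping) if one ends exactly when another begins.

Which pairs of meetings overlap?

Sorted by start: Outreach Readout, Sprint Interview, Design Briefing, Strategy Huddle, Roadmap Check-in, Roadmap Readout, Compliance Meeting, Outreach Session.
Sprint Interview starts before Outreach Readout ends → Outreach Readout and Sprint Interview overlap.
Design Briefing starts after Outreach Readout ends, so nothing later overlaps Outreach Readout either.
Design Briefing starts before Sprint Interview ends → Sprint Interview and Design Briefing overlap.
Strategy Huddle starts exactly when Sprint Interview ends (back-to-back, no overlap), so nothing later overlaps Sprint Interview either.
Strategy Huddle starts after Design Briefing ends, so nothing later overlaps Design Briefing either.
Roadmap Check-in starts after Strategy Huddle ends, so nothing later overlaps Strategy Huddle either.
Roadmap Readout starts before Roadmap Check-in ends → Roadmap Check-in and Roadmap Readout overlap.
Compliance Meeting starts after Roadmap Check-in ends, so nothing later overlaps Roadmap Check-in either.
Compliance Meeting starts exactly when Roadmap Readout ends (back-to-back, no overlap), so nothing later overlaps Roadmap Readout either.
Outreach Session starts before Compliance Meeting ends → Compliance Meeting and Outreach Session overlap.

Compliance Meeting & Outreach Session, Design Briefing & Sprint Interview, Outreach Readout & Sprint Interview, Roadmap Check-in & Roadmap Readout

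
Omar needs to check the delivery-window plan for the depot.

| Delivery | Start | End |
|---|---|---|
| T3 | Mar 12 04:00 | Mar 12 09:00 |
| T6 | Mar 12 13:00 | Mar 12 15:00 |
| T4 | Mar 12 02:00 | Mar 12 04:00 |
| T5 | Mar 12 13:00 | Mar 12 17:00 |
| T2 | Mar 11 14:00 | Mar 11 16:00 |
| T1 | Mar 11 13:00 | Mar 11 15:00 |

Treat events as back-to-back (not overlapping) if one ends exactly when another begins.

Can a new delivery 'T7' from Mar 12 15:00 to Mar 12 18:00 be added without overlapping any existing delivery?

No — it overlaps T5

T1: ends Mar 11 15:00 at or before T7 starts Mar 12 15:00 → clear.
T2: ends Mar 11 16:00 at or before T7 starts Mar 12 15:00 → clear.
T4: ends Mar 12 04:00 at or before T7 starts Mar 12 15:00 → clear.
T3: ends Mar 12 09:00 at or before T7 starts Mar 12 15:00 → clear.
T5: starts Mar 12 13:00 before T7 ends Mar 12 18:00, and ends Mar 12 17:00 after T7 starts Mar 12 15:00 → overlap.
T6: ends Mar 12 15:00 at or before T7 starts Mar 12 15:00 → clear.
T7 overlaps T5.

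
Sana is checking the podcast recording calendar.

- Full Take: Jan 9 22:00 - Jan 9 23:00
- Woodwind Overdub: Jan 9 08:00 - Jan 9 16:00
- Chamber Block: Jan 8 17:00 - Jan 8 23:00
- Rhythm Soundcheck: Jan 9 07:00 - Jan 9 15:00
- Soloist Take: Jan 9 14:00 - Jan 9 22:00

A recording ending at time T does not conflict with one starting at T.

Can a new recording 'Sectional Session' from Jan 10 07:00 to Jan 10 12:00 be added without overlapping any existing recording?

Chamber Block: ends Jan 8 23:00 at or before Sectional Session starts Jan 10 07:00 → clear.
Rhythm Soundcheck: ends Jan 9 15:00 at or before Sectional Session starts Jan 10 07:00 → clear.
Woodwind Overdub: ends Jan 9 16:00 at or before Sectional Session starts Jan 10 07:00 → clear.
Soloist Take: ends Jan 9 22:00 at or before Sectional Session starts Jan 10 07:00 → clear.
Full Take: ends Jan 9 23:00 at or before Sectional Session starts Jan 10 07:00 → clear.

Yes — the slot is free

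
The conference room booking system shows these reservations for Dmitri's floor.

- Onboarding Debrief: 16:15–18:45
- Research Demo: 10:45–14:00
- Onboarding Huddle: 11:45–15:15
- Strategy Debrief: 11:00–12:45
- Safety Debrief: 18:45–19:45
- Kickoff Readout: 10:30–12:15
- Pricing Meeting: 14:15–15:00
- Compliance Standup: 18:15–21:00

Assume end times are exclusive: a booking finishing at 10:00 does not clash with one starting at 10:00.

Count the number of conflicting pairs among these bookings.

Sorted by start: Kickoff Readout, Research Demo, Strategy Debrief, Onboarding Huddle, Pricing Meeting, Onboarding Debrief, Compliance Standup, Safety Debrief.
Research Demo starts before Kickoff Readout ends → Kickoff Readout and Research Demo overlap.
Strategy Debrief starts before Kickoff Readout ends → Kickoff Readout and Strategy Debrief overlap.
Onboarding Huddle starts before Kickoff Readout ends → Kickoff Readout and Onboarding Huddle overlap.
Pricing Meeting starts after Kickoff Readout ends; Kickoff Readout is clear from here.
Strategy Debrief starts before Research Demo ends → Research Demo and Strategy Debrief overlap.
Onboarding Huddle starts before Research Demo ends → Research Demo and Onboarding Huddle overlap.
Pricing Meeting starts after Research Demo ends; Research Demo is clear from here.
Onboarding Huddle starts before Strategy Debrief ends → Strategy Debrief and Onboarding Huddle overlap.
Pricing Meeting starts after Strategy Debrief ends; Strategy Debrief is clear from here.
Pricing Meeting starts before Onboarding Huddle ends → Onboarding Huddle and Pricing Meeting overlap.
Onboarding Debrief starts after Onboarding Huddle ends; Onboarding Huddle is clear from here.
Onboarding Debrief starts after Pricing Meeting ends; Pricing Meeting is clear from here.
Compliance Standup starts before Onboarding Debrief ends → Onboarding Debrief and Compliance Standup overlap.
Safety Debrief starts exactly when Onboarding Debrief ends (back-to-back, no overlap).
Safety Debrief starts before Compliance Standup ends → Compliance Standup and Safety Debrief overlap.
Overlapping pairs: Compliance Standup & Onboarding Debrief, Compliance Standup & Safety Debrief, Kickoff Readout & Onboarding Huddle, Kickoff Readout & Research Demo, Kickoff Readout & Strategy Debrief, Onboarding Huddle & Pricing Meeting, Onboarding Huddle & Research Demo, Onboarding Huddle & Strategy Debrief, Research Demo & Strategy Debrief — 9 in total.

9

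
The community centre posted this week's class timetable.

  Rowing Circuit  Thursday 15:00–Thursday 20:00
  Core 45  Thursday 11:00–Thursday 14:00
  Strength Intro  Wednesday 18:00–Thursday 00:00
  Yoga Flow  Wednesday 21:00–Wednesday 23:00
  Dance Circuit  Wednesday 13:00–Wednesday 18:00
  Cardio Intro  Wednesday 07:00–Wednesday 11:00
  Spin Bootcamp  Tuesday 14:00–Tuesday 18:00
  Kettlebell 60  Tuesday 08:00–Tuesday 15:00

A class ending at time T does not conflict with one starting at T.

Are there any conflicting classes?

Yes

Sorted by start: Kettlebell 60, Spin Bootcamp, Cardio Intro, Dance Circuit, Strength Intro, Yoga Flow, Core 45, Rowing Circuit.
Spin Bootcamp starts before Kettlebell 60 ends → Kettlebell 60 and Spin Bootcamp overlap.
That's a conflict, so the schedule is not conflict-free.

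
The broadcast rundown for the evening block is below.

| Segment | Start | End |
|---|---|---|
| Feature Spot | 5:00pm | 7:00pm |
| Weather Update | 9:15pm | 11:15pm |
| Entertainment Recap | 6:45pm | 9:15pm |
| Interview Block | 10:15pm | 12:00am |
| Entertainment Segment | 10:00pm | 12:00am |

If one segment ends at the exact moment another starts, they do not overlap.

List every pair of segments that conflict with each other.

Sorted by start: Feature Spot, Entertainment Recap, Weather Update, Entertainment Segment, Interview Block.
Entertainment Recap starts before Feature Spot ends → Feature Spot and Entertainment Recap overlap.
Weather Update starts after Feature Spot ends; Feature Spot is clear from here.
Weather Update starts exactly when Entertainment Recap ends (back-to-back, no overlap); Entertainment Recap is clear from here.
Entertainment Segment starts before Weather Update ends → Weather Update and Entertainment Segment overlap.
Interview Block starts before Weather Update ends → Weather Update and Interview Block overlap.
Interview Block starts before Entertainment Segment ends → Entertainment Segment and Interview Block overlap.

Entertainment Recap & Feature Spot, Entertainment Segment & Interview Block, Entertainment Segment & Weather Update, Interview Block & Weather Update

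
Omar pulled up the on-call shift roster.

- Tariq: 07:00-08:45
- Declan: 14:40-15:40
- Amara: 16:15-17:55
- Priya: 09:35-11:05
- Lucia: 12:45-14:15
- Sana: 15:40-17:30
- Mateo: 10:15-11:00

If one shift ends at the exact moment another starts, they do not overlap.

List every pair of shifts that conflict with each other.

Amara & Sana, Mateo & Priya

Sorted by start: Tariq, Priya, Mateo, Lucia, Declan, Sana, Amara.
Priya starts after Tariq ends, so Tariq has no further overlaps.
Mateo starts before Priya ends → Priya and Mateo overlap.
Lucia starts after Priya ends, so Priya has no further overlaps.
Lucia starts after Mateo ends, so Mateo has no further overlaps.
Declan starts after Lucia ends, so Lucia has no further overlaps.
Sana starts exactly when Declan ends (back-to-back, no overlap), so Declan has no further overlaps.
Amara starts before Sana ends → Sana and Amara overlap.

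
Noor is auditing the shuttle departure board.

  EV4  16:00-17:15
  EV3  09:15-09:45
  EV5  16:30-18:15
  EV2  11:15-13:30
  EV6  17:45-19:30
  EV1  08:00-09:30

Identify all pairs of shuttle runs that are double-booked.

Sorted by start: EV1, EV3, EV2, EV4, EV5, EV6.
EV3 starts before EV1 ends → EV1 and EV3 overlap.
EV2 starts after EV1 ends; EV1 is clear from here.
EV2 starts after EV3 ends; EV3 is clear from here.
EV4 starts after EV2 ends; EV2 is clear from here.
EV5 starts before EV4 ends → EV4 and EV5 overlap.
EV6 starts after EV4 ends.
EV6 starts before EV5 ends → EV5 and EV6 overlap.

EV1 & EV3, EV4 & EV5, EV5 & EV6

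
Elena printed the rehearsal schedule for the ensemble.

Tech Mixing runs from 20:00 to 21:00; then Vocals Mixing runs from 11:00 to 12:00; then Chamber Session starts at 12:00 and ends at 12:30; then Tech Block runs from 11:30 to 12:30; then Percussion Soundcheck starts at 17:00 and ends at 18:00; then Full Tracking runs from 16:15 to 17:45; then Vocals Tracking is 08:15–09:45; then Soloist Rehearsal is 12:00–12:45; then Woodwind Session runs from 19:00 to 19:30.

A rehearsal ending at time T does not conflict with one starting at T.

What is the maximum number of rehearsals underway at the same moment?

3

Sweep the timeline, counting +1 at each start and −1 at each end (ends before starts at a tie):
08:15 start Vocals Tracking → 1
09:45 end Vocals Tracking → 0
11:00 start Vocals Mixing → 1
11:30 start Tech Block → 2
12:00 end Vocals Mixing → 1
12:00 start Chamber Session → 2
12:00 start Soloist Rehearsal → 3
12:30 end Chamber Session → 2
12:30 end Tech Block → 1
12:45 end Soloist Rehearsal → 0
16:15 start Full Tracking → 1
17:00 start Percussion Soundcheck → 2
17:45 end Full Tracking → 1
18:00 end Percussion Soundcheck → 0
19:00 start Woodwind Session → 1
19:30 end Woodwind Session → 0
20:00 start Tech Mixing → 1
21:00 end Tech Mixing → 0
Peak is 3, at 12:00 (Chamber Session, Soloist Rehearsal, Tech Block).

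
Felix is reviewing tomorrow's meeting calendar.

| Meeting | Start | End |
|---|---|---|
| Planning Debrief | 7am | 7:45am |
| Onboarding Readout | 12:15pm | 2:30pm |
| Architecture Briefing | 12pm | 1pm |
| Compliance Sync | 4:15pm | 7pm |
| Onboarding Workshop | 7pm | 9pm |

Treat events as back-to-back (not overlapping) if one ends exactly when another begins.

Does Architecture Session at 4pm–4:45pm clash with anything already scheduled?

Yes — it overlaps Compliance Sync

Planning Debrief: ends 7:45am at or before Architecture Session starts 4pm → clear.
Architecture Briefing: ends 1pm at or before Architecture Session starts 4pm → clear.
Onboarding Readout: ends 2:30pm at or before Architecture Session starts 4pm → clear.
Compliance Sync: starts 4:15pm before Architecture Session ends 4:45pm, and ends 7pm after Architecture Session starts 4pm → overlap.
Onboarding Workshop: starts 7pm at or after Architecture Session ends 4:45pm → clear.
Architecture Session overlaps Compliance Sync.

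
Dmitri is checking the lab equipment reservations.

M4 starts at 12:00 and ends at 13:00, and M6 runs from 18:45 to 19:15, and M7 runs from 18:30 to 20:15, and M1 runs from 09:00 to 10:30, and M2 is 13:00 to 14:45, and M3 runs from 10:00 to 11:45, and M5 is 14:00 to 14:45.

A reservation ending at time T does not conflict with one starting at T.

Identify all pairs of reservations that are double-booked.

M1 & M3, M2 & M5, M6 & M7

Sorted by start: M1, M3, M4, M2, M5, M7, M6.
M3 starts before M1 ends → M1 and M3 overlap.
M4 starts after M1 ends; M1 is clear from here.
M4 starts after M3 ends; M3 is clear from here.
M2 starts exactly when M4 ends (back-to-back, no overlap); M4 is clear from here.
M5 starts before M2 ends → M2 and M5 overlap.
M7 starts after M2 ends; M2 is clear from here.
M7 starts after M5 ends; M5 is clear from here.
M6 starts before M7 ends → M7 and M6 overlap.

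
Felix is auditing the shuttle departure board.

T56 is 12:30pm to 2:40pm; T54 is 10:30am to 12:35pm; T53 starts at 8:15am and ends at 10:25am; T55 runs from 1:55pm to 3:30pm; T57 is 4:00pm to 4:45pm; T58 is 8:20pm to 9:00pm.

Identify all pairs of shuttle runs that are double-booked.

T54 & T56, T55 & T56

Sorted by start: T53, T54, T56, T55, T57, T58.
T54 starts after T53 ends, so T53 has no further overlaps.
T56 starts before T54 ends → T54 and T56 overlap.
T55 starts after T54 ends, so T54 has no further overlaps.
T55 starts before T56 ends → T56 and T55 overlap.
T57 starts after T56 ends, so T56 has no further overlaps.
T57 starts after T55 ends, so T55 has no further overlaps.
T58 starts after T57 ends.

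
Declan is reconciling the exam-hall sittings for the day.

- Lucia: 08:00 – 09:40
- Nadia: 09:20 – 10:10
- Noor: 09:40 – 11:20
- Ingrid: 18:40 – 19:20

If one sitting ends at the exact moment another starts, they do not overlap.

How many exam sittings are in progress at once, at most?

Sweep the timeline, counting +1 at each start and −1 at each end (ends before starts at a tie):
08:00 start Lucia → 1
09:20 start Nadia → 2
09:40 end Lucia → 1
09:40 start Noor → 2
10:10 end Nadia → 1
11:20 end Noor → 0
18:40 start Ingrid → 1
19:20 end Ingrid → 0
Peak is 2, at 09:20 (Lucia, Nadia).

2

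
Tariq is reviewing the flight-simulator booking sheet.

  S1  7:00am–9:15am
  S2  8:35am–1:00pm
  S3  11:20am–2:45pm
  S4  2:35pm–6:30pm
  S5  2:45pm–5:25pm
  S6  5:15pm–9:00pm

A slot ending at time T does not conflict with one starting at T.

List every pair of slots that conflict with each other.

S1 & S2, S2 & S3, S3 & S4, S4 & S5, S4 & S6, S5 & S6

Sorted by start: S1, S2, S3, S4, S5, S6.
S2 starts before S1 ends → S1 and S2 overlap.
S3 starts after S1 ends — done with S1.
S3 starts before S2 ends → S2 and S3 overlap.
S4 starts after S2 ends — done with S2.
S4 starts before S3 ends → S3 and S4 overlap.
S5 starts exactly when S3 ends (back-to-back, no overlap) — done with S3.
S5 starts before S4 ends → S4 and S5 overlap.
S6 starts before S4 ends → S4 and S6 overlap.
S6 starts before S5 ends → S5 and S6 overlap.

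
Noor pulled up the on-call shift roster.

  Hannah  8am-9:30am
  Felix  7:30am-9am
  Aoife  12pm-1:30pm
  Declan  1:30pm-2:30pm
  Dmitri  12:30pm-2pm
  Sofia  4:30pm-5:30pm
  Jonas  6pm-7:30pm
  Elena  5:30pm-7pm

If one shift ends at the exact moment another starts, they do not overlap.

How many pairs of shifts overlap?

Sorted by start: Felix, Hannah, Aoife, Dmitri, Declan, Sofia, Elena, Jonas.
Hannah starts before Felix ends → Felix and Hannah overlap.
Aoife starts after Felix ends, so Felix has no further overlaps.
Aoife starts after Hannah ends, so Hannah has no further overlaps.
Dmitri starts before Aoife ends → Aoife and Dmitri overlap.
Declan starts exactly when Aoife ends (back-to-back, no overlap), so Aoife has no further overlaps.
Declan starts before Dmitri ends → Dmitri and Declan overlap.
Sofia starts after Dmitri ends, so Dmitri has no further overlaps.
Sofia starts after Declan ends, so Declan has no further overlaps.
Elena starts exactly when Sofia ends (back-to-back, no overlap), so Sofia has no further overlaps.
Jonas starts before Elena ends → Elena and Jonas overlap.
Overlapping pairs: Aoife & Dmitri, Declan & Dmitri, Elena & Jonas, Felix & Hannah — 4 in total.

4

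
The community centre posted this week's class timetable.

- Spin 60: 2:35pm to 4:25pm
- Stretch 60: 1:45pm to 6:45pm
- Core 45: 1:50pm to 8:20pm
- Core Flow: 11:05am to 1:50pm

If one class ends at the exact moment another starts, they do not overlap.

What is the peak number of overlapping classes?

3

Sweep the timeline, counting +1 at each start and −1 at each end (ends before starts at a tie):
11:05am start Core Flow → 1
1:45pm start Stretch 60 → 2
1:50pm end Core Flow → 1
1:50pm start Core 45 → 2
2:35pm start Spin 60 → 3
4:25pm end Spin 60 → 2
6:45pm end Stretch 60 → 1
8:20pm end Core 45 → 0
Peak is 3, at 2:35pm (Core 45, Spin 60, Stretch 60).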